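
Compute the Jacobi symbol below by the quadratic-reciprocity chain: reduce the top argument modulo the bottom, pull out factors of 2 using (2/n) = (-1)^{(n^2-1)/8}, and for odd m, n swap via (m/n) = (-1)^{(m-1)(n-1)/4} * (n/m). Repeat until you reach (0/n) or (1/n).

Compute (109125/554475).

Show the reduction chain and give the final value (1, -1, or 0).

reciprocity: (109125/554475) = +1·(554475/109125) since 109125 mod 4 = 1, 554475 mod 4 = 3; sign now +1
(554475/109125) = (8850/109125)   [reduce mod 109125]
8850 = 2^1·4425; (2/109125) = -1 since 109125 mod 8 = 5, so (8850/109125) = (-1)^1·(4425/109125); sign now -1
reciprocity: (4425/109125) = +1·(109125/4425) since 4425 mod 4 = 1, 109125 mod 4 = 1; sign now -1
(109125/4425) = (2925/4425)   [reduce mod 4425]
reciprocity: (2925/4425) = +1·(4425/2925) since 2925 mod 4 = 1, 4425 mod 4 = 1; sign now -1
(4425/2925) = (1500/2925)   [reduce mod 2925]
1500 = 2^2·375; (2/2925) = -1 since 2925 mod 8 = 5, so (1500/2925) = (-1)^2·(375/2925); sign now -1
reciprocity: (375/2925) = +1·(2925/375) since 375 mod 4 = 3, 2925 mod 4 = 1; sign now -1
(2925/375) = (300/375)   [reduce mod 375]
300 = 2^2·75; (2/375) = +1 since 375 mod 8 = 7, so (300/375) = (+1)^2·(75/375); sign now -1
reciprocity: (75/375) = -1·(375/75) since 75 mod 4 = 3, 375 mod 4 = 3; sign now +1
(375/75) = (0/75)   [reduce mod 75]
(0/75) = 0   [gcd(a, n) > 1]; final value = 0

0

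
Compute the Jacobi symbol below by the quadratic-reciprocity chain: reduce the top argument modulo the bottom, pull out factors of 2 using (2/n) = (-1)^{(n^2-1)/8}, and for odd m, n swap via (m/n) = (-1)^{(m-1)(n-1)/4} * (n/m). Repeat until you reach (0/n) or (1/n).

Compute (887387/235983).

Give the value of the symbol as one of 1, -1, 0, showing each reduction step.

(887387/235983) = (179438/235983)   [reduce mod 235983]
179438 = 2^1·89719; (2/235983) = +1 since 235983 mod 8 = 7, so (179438/235983) = (+1)^1·(89719/235983); sign now +1
reciprocity: (89719/235983) = -1·(235983/89719) since 89719 mod 4 = 3, 235983 mod 4 = 3; sign now -1
(235983/89719) = (56545/89719)   [reduce mod 89719]
reciprocity: (56545/89719) = +1·(89719/56545) since 56545 mod 4 = 1, 89719 mod 4 = 3; sign now -1
(89719/56545) = (33174/56545)   [reduce mod 56545]
33174 = 2^1·16587; (2/56545) = +1 since 56545 mod 8 = 1, so (33174/56545) = (+1)^1·(16587/56545); sign now -1
reciprocity: (16587/56545) = +1·(56545/16587) since 16587 mod 4 = 3, 56545 mod 4 = 1; sign now -1
(56545/16587) = (6784/16587)   [reduce mod 16587]
6784 = 2^7·53; (2/16587) = -1 since 16587 mod 8 = 3, so (6784/16587) = (-1)^7·(53/16587); sign now +1
reciprocity: (53/16587) = +1·(16587/53) since 53 mod 4 = 1, 16587 mod 4 = 3; sign now +1
(16587/53) = (51/53)   [reduce mod 53]
reciprocity: (51/53) = +1·(53/51) since 51 mod 4 = 3, 53 mod 4 = 1; sign now +1
(53/51) = (2/51)   [reduce mod 51]
2 = 2^1·1; (2/51) = -1 since 51 mod 8 = 3, so (2/51) = (-1)^1·(1/51); sign now -1
(1/51) = 1; final value = sign = -1

-1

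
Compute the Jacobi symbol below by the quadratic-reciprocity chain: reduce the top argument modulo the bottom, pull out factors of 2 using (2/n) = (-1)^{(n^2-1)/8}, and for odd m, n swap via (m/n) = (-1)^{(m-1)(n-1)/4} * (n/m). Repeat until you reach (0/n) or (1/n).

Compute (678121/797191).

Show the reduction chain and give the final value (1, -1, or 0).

1

flip (678121/797191) -> (797191/678121): both odd, 678121 mod 4 = 1, 797191 mod 4 = 3, so the flip contributes +1; sign now +1
(797191/678121): 797191 mod 678121 = 119070, so (797191/678121) = (119070/678121)
factor out 2^1: 119070 = 2^1·59535; with 678121 mod 8 = 1, (2/678121) = +1; sign now +1; continue with (59535/678121)
flip (59535/678121) -> (678121/59535): both odd, 59535 mod 4 = 3, 678121 mod 4 = 1, so the flip contributes +1; sign now +1
(678121/59535): 678121 mod 59535 = 23236, so (678121/59535) = (23236/59535)
factor out 2^2: 23236 = 2^2·5809; with 59535 mod 8 = 7, (2/59535) = +1; sign now +1; continue with (5809/59535)
flip (5809/59535) -> (59535/5809): both odd, 5809 mod 4 = 1, 59535 mod 4 = 3, so the flip contributes +1; sign now +1
(59535/5809): 59535 mod 5809 = 1445, so (59535/5809) = (1445/5809)
flip (1445/5809) -> (5809/1445): both odd, 1445 mod 4 = 1, 5809 mod 4 = 1, so the flip contributes +1; sign now +1
(5809/1445): 5809 mod 1445 = 29, so (5809/1445) = (29/1445)
flip (29/1445) -> (1445/29): both odd, 29 mod 4 = 1, 1445 mod 4 = 1, so the flip contributes +1; sign now +1
(1445/29): 1445 mod 29 = 24, so (1445/29) = (24/29)
factor out 2^3: 24 = 2^3·3; with 29 mod 8 = 5, (2/29) = -1; sign now -1; continue with (3/29)
flip (3/29) -> (29/3): both odd, 3 mod 4 = 3, 29 mod 4 = 1, so the flip contributes +1; sign now -1
(29/3): 29 mod 3 = 2, so (29/3) = (2/3)
factor out 2^1: 2 = 2^1·1; with 3 mod 8 = 3, (2/3) = -1; sign now +1; continue with (1/3)
reached (1/3) = 1, so the symbol is +1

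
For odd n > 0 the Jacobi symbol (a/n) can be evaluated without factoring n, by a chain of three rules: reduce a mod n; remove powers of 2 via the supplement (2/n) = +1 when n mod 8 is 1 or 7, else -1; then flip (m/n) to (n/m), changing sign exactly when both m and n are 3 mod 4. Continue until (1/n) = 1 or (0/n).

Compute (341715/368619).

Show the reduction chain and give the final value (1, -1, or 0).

0

reciprocity: (341715/368619) = -1·(368619/341715) since 341715 mod 4 = 3, 368619 mod 4 = 3; sign now -1
(368619/341715) = (26904/341715)   [reduce mod 341715]
26904 = 2^3·3363; (2/341715) = -1 since 341715 mod 8 = 3, so (26904/341715) = (-1)^3·(3363/341715); sign now +1
reciprocity: (3363/341715) = -1·(341715/3363) since 3363 mod 4 = 3, 341715 mod 4 = 3; sign now -1
(341715/3363) = (2052/3363)   [reduce mod 3363]
2052 = 2^2·513; (2/3363) = -1 since 3363 mod 8 = 3, so (2052/3363) = (-1)^2·(513/3363); sign now -1
reciprocity: (513/3363) = +1·(3363/513) since 513 mod 4 = 1, 3363 mod 4 = 3; sign now -1
(3363/513) = (285/513)   [reduce mod 513]
reciprocity: (285/513) = +1·(513/285) since 285 mod 4 = 1, 513 mod 4 = 1; sign now -1
(513/285) = (228/285)   [reduce mod 285]
228 = 2^2·57; (2/285) = -1 since 285 mod 8 = 5, so (228/285) = (-1)^2·(57/285); sign now -1
reciprocity: (57/285) = +1·(285/57) since 57 mod 4 = 1, 285 mod 4 = 1; sign now -1
(285/57) = (0/57)   [reduce mod 57]
(0/57) = 0   [gcd(a, n) > 1]; final value = 0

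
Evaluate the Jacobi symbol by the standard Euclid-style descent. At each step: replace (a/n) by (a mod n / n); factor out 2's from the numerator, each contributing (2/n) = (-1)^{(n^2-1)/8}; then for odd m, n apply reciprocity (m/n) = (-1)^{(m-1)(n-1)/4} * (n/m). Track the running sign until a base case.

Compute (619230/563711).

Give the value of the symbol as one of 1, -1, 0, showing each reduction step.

(619230/563711): 619230 mod 563711 = 55519, so (619230/563711) = (55519/563711)
flip (55519/563711) -> (563711/55519): both odd, 55519 mod 4 = 3, 563711 mod 4 = 3, so the flip contributes -1; sign now -1
(563711/55519): 563711 mod 55519 = 8521, so (563711/55519) = (8521/55519)
flip (8521/55519) -> (55519/8521): both odd, 8521 mod 4 = 1, 55519 mod 4 = 3, so the flip contributes +1; sign now -1
(55519/8521): 55519 mod 8521 = 4393, so (55519/8521) = (4393/8521)
flip (4393/8521) -> (8521/4393): both odd, 4393 mod 4 = 1, 8521 mod 4 = 1, so the flip contributes +1; sign now -1
(8521/4393): 8521 mod 4393 = 4128, so (8521/4393) = (4128/4393)
factor out 2^5: 4128 = 2^5·129; with 4393 mod 8 = 1, (2/4393) = +1; sign now -1; continue with (129/4393)
flip (129/4393) -> (4393/129): both odd, 129 mod 4 = 1, 4393 mod 4 = 1, so the flip contributes +1; sign now -1
(4393/129): 4393 mod 129 = 7, so (4393/129) = (7/129)
flip (7/129) -> (129/7): both odd, 7 mod 4 = 3, 129 mod 4 = 1, so the flip contributes +1; sign now -1
(129/7): 129 mod 7 = 3, so (129/7) = (3/7)
flip (3/7) -> (7/3): both odd, 3 mod 4 = 3, 7 mod 4 = 3, so the flip contributes -1; sign now +1
(7/3): 7 mod 3 = 1, so (7/3) = (1/3)
reached (1/3) = 1, so the symbol is +1

1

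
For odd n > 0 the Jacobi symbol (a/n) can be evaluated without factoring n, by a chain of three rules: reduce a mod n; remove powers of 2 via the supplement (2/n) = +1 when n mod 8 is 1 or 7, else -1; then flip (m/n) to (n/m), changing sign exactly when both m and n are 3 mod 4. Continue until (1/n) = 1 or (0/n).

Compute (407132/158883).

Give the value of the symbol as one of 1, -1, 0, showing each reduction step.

1

(407132/158883): 407132 mod 158883 = 89366, so (407132/158883) = (89366/158883)
factor out 2^1: 89366 = 2^1·44683; with 158883 mod 8 = 3, (2/158883) = -1; sign now -1; continue with (44683/158883)
flip (44683/158883) -> (158883/44683): both odd, 44683 mod 4 = 3, 158883 mod 4 = 3, so the flip contributes -1; sign now +1
(158883/44683): 158883 mod 44683 = 24834, so (158883/44683) = (24834/44683)
factor out 2^1: 24834 = 2^1·12417; with 44683 mod 8 = 3, (2/44683) = -1; sign now -1; continue with (12417/44683)
flip (12417/44683) -> (44683/12417): both odd, 12417 mod 4 = 1, 44683 mod 4 = 3, so the flip contributes +1; sign now -1
(44683/12417): 44683 mod 12417 = 7432, so (44683/12417) = (7432/12417)
factor out 2^3: 7432 = 2^3·929; with 12417 mod 8 = 1, (2/12417) = +1; sign now -1; continue with (929/12417)
flip (929/12417) -> (12417/929): both odd, 929 mod 4 = 1, 12417 mod 4 = 1, so the flip contributes +1; sign now -1
(12417/929): 12417 mod 929 = 340, so (12417/929) = (340/929)
factor out 2^2: 340 = 2^2·85; with 929 mod 8 = 1, (2/929) = +1; sign now -1; continue with (85/929)
flip (85/929) -> (929/85): both odd, 85 mod 4 = 1, 929 mod 4 = 1, so the flip contributes +1; sign now -1
(929/85): 929 mod 85 = 79, so (929/85) = (79/85)
flip (79/85) -> (85/79): both odd, 79 mod 4 = 3, 85 mod 4 = 1, so the flip contributes +1; sign now -1
(85/79): 85 mod 79 = 6, so (85/79) = (6/79)
factor out 2^1: 6 = 2^1·3; with 79 mod 8 = 7, (2/79) = +1; sign now -1; continue with (3/79)
flip (3/79) -> (79/3): both odd, 3 mod 4 = 3, 79 mod 4 = 3, so the flip contributes -1; sign now +1
(79/3): 79 mod 3 = 1, so (79/3) = (1/3)
reached (1/3) = 1, so the symbol is +1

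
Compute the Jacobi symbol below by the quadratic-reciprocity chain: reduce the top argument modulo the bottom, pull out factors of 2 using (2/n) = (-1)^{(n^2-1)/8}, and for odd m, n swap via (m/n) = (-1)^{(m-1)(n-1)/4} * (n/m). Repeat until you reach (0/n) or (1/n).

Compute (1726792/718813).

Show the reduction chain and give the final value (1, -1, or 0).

-1

(1726792/718813) = (289166/718813)   [reduce mod 718813]
289166 = 2^1·144583; (2/718813) = -1 since 718813 mod 8 = 5, so (289166/718813) = (-1)^1·(144583/718813); sign now -1
reciprocity: (144583/718813) = +1·(718813/144583) since 144583 mod 4 = 3, 718813 mod 4 = 1; sign now -1
(718813/144583) = (140481/144583)   [reduce mod 144583]
reciprocity: (140481/144583) = +1·(144583/140481) since 140481 mod 4 = 1, 144583 mod 4 = 3; sign now -1
(144583/140481) = (4102/140481)   [reduce mod 140481]
4102 = 2^1·2051; (2/140481) = +1 since 140481 mod 8 = 1, so (4102/140481) = (+1)^1·(2051/140481); sign now -1
reciprocity: (2051/140481) = +1·(140481/2051) since 2051 mod 4 = 3, 140481 mod 4 = 1; sign now -1
(140481/2051) = (1013/2051)   [reduce mod 2051]
reciprocity: (1013/2051) = +1·(2051/1013) since 1013 mod 4 = 1, 2051 mod 4 = 3; sign now -1
(2051/1013) = (25/1013)   [reduce mod 1013]
reciprocity: (25/1013) = +1·(1013/25) since 25 mod 4 = 1, 1013 mod 4 = 1; sign now -1
(1013/25) = (13/25)   [reduce mod 25]
reciprocity: (13/25) = +1·(25/13) since 13 mod 4 = 1, 25 mod 4 = 1; sign now -1
(25/13) = (12/13)   [reduce mod 13]
12 = 2^2·3; (2/13) = -1 since 13 mod 8 = 5, so (12/13) = (-1)^2·(3/13); sign now -1
reciprocity: (3/13) = +1·(13/3) since 3 mod 4 = 3, 13 mod 4 = 1; sign now -1
(13/3) = (1/3)   [reduce mod 3]
(1/3) = 1; final value = sign = -1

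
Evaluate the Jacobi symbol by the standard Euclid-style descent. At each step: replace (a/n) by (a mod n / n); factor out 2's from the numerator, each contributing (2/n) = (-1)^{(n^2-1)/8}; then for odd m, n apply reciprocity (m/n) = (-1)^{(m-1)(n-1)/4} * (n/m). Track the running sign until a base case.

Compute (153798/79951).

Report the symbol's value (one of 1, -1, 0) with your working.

(153798/79951) = (73847/79951)   [reduce mod 79951]
reciprocity: (73847/79951) = -1·(79951/73847) since 73847 mod 4 = 3, 79951 mod 4 = 3; sign now -1
(79951/73847) = (6104/73847)   [reduce mod 73847]
6104 = 2^3·763; (2/73847) = +1 since 73847 mod 8 = 7, so (6104/73847) = (+1)^3·(763/73847); sign now -1
reciprocity: (763/73847) = -1·(73847/763) since 763 mod 4 = 3, 73847 mod 4 = 3; sign now +1
(73847/763) = (599/763)   [reduce mod 763]
reciprocity: (599/763) = -1·(763/599) since 599 mod 4 = 3, 763 mod 4 = 3; sign now -1
(763/599) = (164/599)   [reduce mod 599]
164 = 2^2·41; (2/599) = +1 since 599 mod 8 = 7, so (164/599) = (+1)^2·(41/599); sign now -1
reciprocity: (41/599) = +1·(599/41) since 41 mod 4 = 1, 599 mod 4 = 3; sign now -1
(599/41) = (25/41)   [reduce mod 41]
reciprocity: (25/41) = +1·(41/25) since 25 mod 4 = 1, 41 mod 4 = 1; sign now -1
(41/25) = (16/25)   [reduce mod 25]
16 = 2^4·1; (2/25) = +1 since 25 mod 8 = 1, so (16/25) = (+1)^4·(1/25); sign now -1
(1/25) = 1; final value = sign = -1

-1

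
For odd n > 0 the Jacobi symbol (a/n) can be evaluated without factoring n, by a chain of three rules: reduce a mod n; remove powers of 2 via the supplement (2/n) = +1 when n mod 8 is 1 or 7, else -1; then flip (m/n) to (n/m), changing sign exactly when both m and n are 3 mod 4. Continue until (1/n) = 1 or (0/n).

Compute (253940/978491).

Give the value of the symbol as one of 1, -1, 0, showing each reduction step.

253940 = 2^2·63485; (2/978491) = -1 since 978491 mod 8 = 3, so (253940/978491) = (-1)^2·(63485/978491); sign now +1
reciprocity: (63485/978491) = +1·(978491/63485) since 63485 mod 4 = 1, 978491 mod 4 = 3; sign now +1
(978491/63485) = (26216/63485)   [reduce mod 63485]
26216 = 2^3·3277; (2/63485) = -1 since 63485 mod 8 = 5, so (26216/63485) = (-1)^3·(3277/63485); sign now -1
reciprocity: (3277/63485) = +1·(63485/3277) since 3277 mod 4 = 1, 63485 mod 4 = 1; sign now -1
(63485/3277) = (1222/3277)   [reduce mod 3277]
1222 = 2^1·611; (2/3277) = -1 since 3277 mod 8 = 5, so (1222/3277) = (-1)^1·(611/3277); sign now +1
reciprocity: (611/3277) = +1·(3277/611) since 611 mod 4 = 3, 3277 mod 4 = 1; sign now +1
(3277/611) = (222/611)   [reduce mod 611]
222 = 2^1·111; (2/611) = -1 since 611 mod 8 = 3, so (222/611) = (-1)^1·(111/611); sign now -1
reciprocity: (111/611) = -1·(611/111) since 111 mod 4 = 3, 611 mod 4 = 3; sign now +1
(611/111) = (56/111)   [reduce mod 111]
56 = 2^3·7; (2/111) = +1 since 111 mod 8 = 7, so (56/111) = (+1)^3·(7/111); sign now +1
reciprocity: (7/111) = -1·(111/7) since 7 mod 4 = 3, 111 mod 4 = 3; sign now -1
(111/7) = (6/7)   [reduce mod 7]
6 = 2^1·3; (2/7) = +1 since 7 mod 8 = 7, so (6/7) = (+1)^1·(3/7); sign now -1
reciprocity: (3/7) = -1·(7/3) since 3 mod 4 = 3, 7 mod 4 = 3; sign now +1
(7/3) = (1/3)   [reduce mod 3]
(1/3) = 1; final value = sign = +1

1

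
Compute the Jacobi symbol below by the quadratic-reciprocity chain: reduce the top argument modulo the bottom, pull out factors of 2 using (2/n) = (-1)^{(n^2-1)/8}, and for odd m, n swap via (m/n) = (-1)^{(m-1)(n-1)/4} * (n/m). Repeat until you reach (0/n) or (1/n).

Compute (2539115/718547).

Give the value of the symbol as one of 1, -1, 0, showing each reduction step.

1

(2539115/718547) = (383474/718547)   [reduce mod 718547]
383474 = 2^1·191737; (2/718547) = -1 since 718547 mod 8 = 3, so (383474/718547) = (-1)^1·(191737/718547); sign now -1
reciprocity: (191737/718547) = +1·(718547/191737) since 191737 mod 4 = 1, 718547 mod 4 = 3; sign now -1
(718547/191737) = (143336/191737)   [reduce mod 191737]
143336 = 2^3·17917; (2/191737) = +1 since 191737 mod 8 = 1, so (143336/191737) = (+1)^3·(17917/191737); sign now -1
reciprocity: (17917/191737) = +1·(191737/17917) since 17917 mod 4 = 1, 191737 mod 4 = 1; sign now -1
(191737/17917) = (12567/17917)   [reduce mod 17917]
reciprocity: (12567/17917) = +1·(17917/12567) since 12567 mod 4 = 3, 17917 mod 4 = 1; sign now -1
(17917/12567) = (5350/12567)   [reduce mod 12567]
5350 = 2^1·2675; (2/12567) = +1 since 12567 mod 8 = 7, so (5350/12567) = (+1)^1·(2675/12567); sign now -1
reciprocity: (2675/12567) = -1·(12567/2675) since 2675 mod 4 = 3, 12567 mod 4 = 3; sign now +1
(12567/2675) = (1867/2675)   [reduce mod 2675]
reciprocity: (1867/2675) = -1·(2675/1867) since 1867 mod 4 = 3, 2675 mod 4 = 3; sign now -1
(2675/1867) = (808/1867)   [reduce mod 1867]
808 = 2^3·101; (2/1867) = -1 since 1867 mod 8 = 3, so (808/1867) = (-1)^3·(101/1867); sign now +1
reciprocity: (101/1867) = +1·(1867/101) since 101 mod 4 = 1, 1867 mod 4 = 3; sign now +1
(1867/101) = (49/101)   [reduce mod 101]
reciprocity: (49/101) = +1·(101/49) since 49 mod 4 = 1, 101 mod 4 = 1; sign now +1
(101/49) = (3/49)   [reduce mod 49]
reciprocity: (3/49) = +1·(49/3) since 3 mod 4 = 3, 49 mod 4 = 1; sign now +1
(49/3) = (1/3)   [reduce mod 3]
(1/3) = 1; final value = sign = +1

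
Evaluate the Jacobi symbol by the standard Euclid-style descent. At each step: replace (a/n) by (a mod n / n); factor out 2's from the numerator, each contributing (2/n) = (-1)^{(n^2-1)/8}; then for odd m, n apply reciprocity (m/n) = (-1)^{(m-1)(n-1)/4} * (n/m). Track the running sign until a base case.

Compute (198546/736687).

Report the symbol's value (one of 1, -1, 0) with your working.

-1

factor out 2^1: 198546 = 2^1·99273; with 736687 mod 8 = 7, (2/736687) = +1; sign now +1; continue with (99273/736687)
flip (99273/736687) -> (736687/99273): both odd, 99273 mod 4 = 1, 736687 mod 4 = 3, so the flip contributes +1; sign now +1
(736687/99273): 736687 mod 99273 = 41776, so (736687/99273) = (41776/99273)
factor out 2^4: 41776 = 2^4·2611; with 99273 mod 8 = 1, (2/99273) = +1; sign now +1; continue with (2611/99273)
flip (2611/99273) -> (99273/2611): both odd, 2611 mod 4 = 3, 99273 mod 4 = 1, so the flip contributes +1; sign now +1
(99273/2611): 99273 mod 2611 = 55, so (99273/2611) = (55/2611)
flip (55/2611) -> (2611/55): both odd, 55 mod 4 = 3, 2611 mod 4 = 3, so the flip contributes -1; sign now -1
(2611/55): 2611 mod 55 = 26, so (2611/55) = (26/55)
factor out 2^1: 26 = 2^1·13; with 55 mod 8 = 7, (2/55) = +1; sign now -1; continue with (13/55)
flip (13/55) -> (55/13): both odd, 13 mod 4 = 1, 55 mod 4 = 3, so the flip contributes +1; sign now -1
(55/13): 55 mod 13 = 3, so (55/13) = (3/13)
flip (3/13) -> (13/3): both odd, 3 mod 4 = 3, 13 mod 4 = 1, so the flip contributes +1; sign now -1
(13/3): 13 mod 3 = 1, so (13/3) = (1/3)
reached (1/3) = 1, so the symbol is -1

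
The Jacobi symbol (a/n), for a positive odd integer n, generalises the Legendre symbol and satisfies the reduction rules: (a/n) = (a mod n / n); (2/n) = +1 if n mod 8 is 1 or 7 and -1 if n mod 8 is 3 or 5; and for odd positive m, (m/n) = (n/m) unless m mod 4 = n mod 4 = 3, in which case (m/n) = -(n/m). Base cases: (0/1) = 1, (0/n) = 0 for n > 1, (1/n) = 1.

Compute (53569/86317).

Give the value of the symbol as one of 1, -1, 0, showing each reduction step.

1

flip (53569/86317) -> (86317/53569): both odd, 53569 mod 4 = 1, 86317 mod 4 = 1, so the flip contributes +1; sign now +1
(86317/53569): 86317 mod 53569 = 32748, so (86317/53569) = (32748/53569)
factor out 2^2: 32748 = 2^2·8187; with 53569 mod 8 = 1, (2/53569) = +1; sign now +1; continue with (8187/53569)
flip (8187/53569) -> (53569/8187): both odd, 8187 mod 4 = 3, 53569 mod 4 = 1, so the flip contributes +1; sign now +1
(53569/8187): 53569 mod 8187 = 4447, so (53569/8187) = (4447/8187)
flip (4447/8187) -> (8187/4447): both odd, 4447 mod 4 = 3, 8187 mod 4 = 3, so the flip contributes -1; sign now -1
(8187/4447): 8187 mod 4447 = 3740, so (8187/4447) = (3740/4447)
factor out 2^2: 3740 = 2^2·935; with 4447 mod 8 = 7, (2/4447) = +1; sign now -1; continue with (935/4447)
flip (935/4447) -> (4447/935): both odd, 935 mod 4 = 3, 4447 mod 4 = 3, so the flip contributes -1; sign now +1
(4447/935): 4447 mod 935 = 707, so (4447/935) = (707/935)
flip (707/935) -> (935/707): both odd, 707 mod 4 = 3, 935 mod 4 = 3, so the flip contributes -1; sign now -1
(935/707): 935 mod 707 = 228, so (935/707) = (228/707)
factor out 2^2: 228 = 2^2·57; with 707 mod 8 = 3, (2/707) = -1; sign now -1; continue with (57/707)
flip (57/707) -> (707/57): both odd, 57 mod 4 = 1, 707 mod 4 = 3, so the flip contributes +1; sign now -1
(707/57): 707 mod 57 = 23, so (707/57) = (23/57)
flip (23/57) -> (57/23): both odd, 23 mod 4 = 3, 57 mod 4 = 1, so the flip contributes +1; sign now -1
(57/23): 57 mod 23 = 11, so (57/23) = (11/23)
flip (11/23) -> (23/11): both odd, 11 mod 4 = 3, 23 mod 4 = 3, so the flip contributes -1; sign now +1
(23/11): 23 mod 11 = 1, so (23/11) = (1/11)
reached (1/11) = 1, so the symbol is +1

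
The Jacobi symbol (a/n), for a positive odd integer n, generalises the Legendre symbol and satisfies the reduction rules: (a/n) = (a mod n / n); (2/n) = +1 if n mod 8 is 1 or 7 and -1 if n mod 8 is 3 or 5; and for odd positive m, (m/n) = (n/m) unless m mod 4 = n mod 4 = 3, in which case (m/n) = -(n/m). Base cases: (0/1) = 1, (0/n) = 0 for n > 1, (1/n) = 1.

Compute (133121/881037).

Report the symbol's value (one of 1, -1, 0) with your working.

reciprocity: (133121/881037) = +1·(881037/133121) since 133121 mod 4 = 1, 881037 mod 4 = 1; sign now +1
(881037/133121) = (82311/133121)   [reduce mod 133121]
reciprocity: (82311/133121) = +1·(133121/82311) since 82311 mod 4 = 3, 133121 mod 4 = 1; sign now +1
(133121/82311) = (50810/82311)   [reduce mod 82311]
50810 = 2^1·25405; (2/82311) = +1 since 82311 mod 8 = 7, so (50810/82311) = (+1)^1·(25405/82311); sign now +1
reciprocity: (25405/82311) = +1·(82311/25405) since 25405 mod 4 = 1, 82311 mod 4 = 3; sign now +1
(82311/25405) = (6096/25405)   [reduce mod 25405]
6096 = 2^4·381; (2/25405) = -1 since 25405 mod 8 = 5, so (6096/25405) = (-1)^4·(381/25405); sign now +1
reciprocity: (381/25405) = +1·(25405/381) since 381 mod 4 = 1, 25405 mod 4 = 1; sign now +1
(25405/381) = (259/381)   [reduce mod 381]
reciprocity: (259/381) = +1·(381/259) since 259 mod 4 = 3, 381 mod 4 = 1; sign now +1
(381/259) = (122/259)   [reduce mod 259]
122 = 2^1·61; (2/259) = -1 since 259 mod 8 = 3, so (122/259) = (-1)^1·(61/259); sign now -1
reciprocity: (61/259) = +1·(259/61) since 61 mod 4 = 1, 259 mod 4 = 3; sign now -1
(259/61) = (15/61)   [reduce mod 61]
reciprocity: (15/61) = +1·(61/15) since 15 mod 4 = 3, 61 mod 4 = 1; sign now -1
(61/15) = (1/15)   [reduce mod 15]
(1/15) = 1; final value = sign = -1

-1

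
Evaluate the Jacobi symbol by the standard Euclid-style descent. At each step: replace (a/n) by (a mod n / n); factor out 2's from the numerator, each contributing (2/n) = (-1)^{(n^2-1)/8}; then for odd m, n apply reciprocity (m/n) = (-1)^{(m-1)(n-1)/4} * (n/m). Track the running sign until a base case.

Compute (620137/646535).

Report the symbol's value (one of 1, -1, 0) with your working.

reciprocity: (620137/646535) = +1·(646535/620137) since 620137 mod 4 = 1, 646535 mod 4 = 3; sign now +1
(646535/620137) = (26398/620137)   [reduce mod 620137]
26398 = 2^1·13199; (2/620137) = +1 since 620137 mod 8 = 1, so (26398/620137) = (+1)^1·(13199/620137); sign now +1
reciprocity: (13199/620137) = +1·(620137/13199) since 13199 mod 4 = 3, 620137 mod 4 = 1; sign now +1
(620137/13199) = (12983/13199)   [reduce mod 13199]
reciprocity: (12983/13199) = -1·(13199/12983) since 12983 mod 4 = 3, 13199 mod 4 = 3; sign now -1
(13199/12983) = (216/12983)   [reduce mod 12983]
216 = 2^3·27; (2/12983) = +1 since 12983 mod 8 = 7, so (216/12983) = (+1)^3·(27/12983); sign now -1
reciprocity: (27/12983) = -1·(12983/27) since 27 mod 4 = 3, 12983 mod 4 = 3; sign now +1
(12983/27) = (23/27)   [reduce mod 27]
reciprocity: (23/27) = -1·(27/23) since 23 mod 4 = 3, 27 mod 4 = 3; sign now -1
(27/23) = (4/23)   [reduce mod 23]
4 = 2^2·1; (2/23) = +1 since 23 mod 8 = 7, so (4/23) = (+1)^2·(1/23); sign now -1
(1/23) = 1; final value = sign = -1

-1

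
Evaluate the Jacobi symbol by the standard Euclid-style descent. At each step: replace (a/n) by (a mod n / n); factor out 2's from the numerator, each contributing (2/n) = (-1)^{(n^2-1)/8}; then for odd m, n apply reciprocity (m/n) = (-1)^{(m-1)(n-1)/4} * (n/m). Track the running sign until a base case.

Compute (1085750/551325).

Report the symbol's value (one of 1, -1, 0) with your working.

0

(1085750/551325) = (534425/551325)   [reduce mod 551325]
reciprocity: (534425/551325) = +1·(551325/534425) since 534425 mod 4 = 1, 551325 mod 4 = 1; sign now +1
(551325/534425) = (16900/534425)   [reduce mod 534425]
16900 = 2^2·4225; (2/534425) = +1 since 534425 mod 8 = 1, so (16900/534425) = (+1)^2·(4225/534425); sign now +1
reciprocity: (4225/534425) = +1·(534425/4225) since 4225 mod 4 = 1, 534425 mod 4 = 1; sign now +1
(534425/4225) = (2075/4225)   [reduce mod 4225]
reciprocity: (2075/4225) = +1·(4225/2075) since 2075 mod 4 = 3, 4225 mod 4 = 1; sign now +1
(4225/2075) = (75/2075)   [reduce mod 2075]
reciprocity: (75/2075) = -1·(2075/75) since 75 mod 4 = 3, 2075 mod 4 = 3; sign now -1
(2075/75) = (50/75)   [reduce mod 75]
50 = 2^1·25; (2/75) = -1 since 75 mod 8 = 3, so (50/75) = (-1)^1·(25/75); sign now +1
reciprocity: (25/75) = +1·(75/25) since 25 mod 4 = 1, 75 mod 4 = 3; sign now +1
(75/25) = (0/25)   [reduce mod 25]
(0/25) = 0   [gcd(a, n) > 1]; final value = 0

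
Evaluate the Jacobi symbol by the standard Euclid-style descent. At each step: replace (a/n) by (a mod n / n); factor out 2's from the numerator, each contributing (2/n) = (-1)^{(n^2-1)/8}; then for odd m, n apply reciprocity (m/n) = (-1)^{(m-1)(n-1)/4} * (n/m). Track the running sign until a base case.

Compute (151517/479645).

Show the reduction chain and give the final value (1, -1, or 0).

-1

reciprocity: (151517/479645) = +1·(479645/151517) since 151517 mod 4 = 1, 479645 mod 4 = 1; sign now +1
(479645/151517) = (25094/151517)   [reduce mod 151517]
25094 = 2^1·12547; (2/151517) = -1 since 151517 mod 8 = 5, so (25094/151517) = (-1)^1·(12547/151517); sign now -1
reciprocity: (12547/151517) = +1·(151517/12547) since 12547 mod 4 = 3, 151517 mod 4 = 1; sign now -1
(151517/12547) = (953/12547)   [reduce mod 12547]
reciprocity: (953/12547) = +1·(12547/953) since 953 mod 4 = 1, 12547 mod 4 = 3; sign now -1
(12547/953) = (158/953)   [reduce mod 953]
158 = 2^1·79; (2/953) = +1 since 953 mod 8 = 1, so (158/953) = (+1)^1·(79/953); sign now -1
reciprocity: (79/953) = +1·(953/79) since 79 mod 4 = 3, 953 mod 4 = 1; sign now -1
(953/79) = (5/79)   [reduce mod 79]
reciprocity: (5/79) = +1·(79/5) since 5 mod 4 = 1, 79 mod 4 = 3; sign now -1
(79/5) = (4/5)   [reduce mod 5]
4 = 2^2·1; (2/5) = -1 since 5 mod 8 = 5, so (4/5) = (-1)^2·(1/5); sign now -1
(1/5) = 1; final value = sign = -1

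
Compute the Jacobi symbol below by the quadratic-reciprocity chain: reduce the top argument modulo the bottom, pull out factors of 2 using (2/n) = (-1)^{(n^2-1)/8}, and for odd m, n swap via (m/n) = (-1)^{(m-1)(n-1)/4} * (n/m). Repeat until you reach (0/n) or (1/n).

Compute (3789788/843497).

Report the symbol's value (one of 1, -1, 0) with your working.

1

(3789788/843497): 3789788 mod 843497 = 415800, so (3789788/843497) = (415800/843497)
factor out 2^3: 415800 = 2^3·51975; with 843497 mod 8 = 1, (2/843497) = +1; sign now +1; continue with (51975/843497)
flip (51975/843497) -> (843497/51975): both odd, 51975 mod 4 = 3, 843497 mod 4 = 1, so the flip contributes +1; sign now +1
(843497/51975): 843497 mod 51975 = 11897, so (843497/51975) = (11897/51975)
flip (11897/51975) -> (51975/11897): both odd, 11897 mod 4 = 1, 51975 mod 4 = 3, so the flip contributes +1; sign now +1
(51975/11897): 51975 mod 11897 = 4387, so (51975/11897) = (4387/11897)
flip (4387/11897) -> (11897/4387): both odd, 4387 mod 4 = 3, 11897 mod 4 = 1, so the flip contributes +1; sign now +1
(11897/4387): 11897 mod 4387 = 3123, so (11897/4387) = (3123/4387)
flip (3123/4387) -> (4387/3123): both odd, 3123 mod 4 = 3, 4387 mod 4 = 3, so the flip contributes -1; sign now -1
(4387/3123): 4387 mod 3123 = 1264, so (4387/3123) = (1264/3123)
factor out 2^4: 1264 = 2^4·79; with 3123 mod 8 = 3, (2/3123) = -1; sign now -1; continue with (79/3123)
flip (79/3123) -> (3123/79): both odd, 79 mod 4 = 3, 3123 mod 4 = 3, so the flip contributes -1; sign now +1
(3123/79): 3123 mod 79 = 42, so (3123/79) = (42/79)
factor out 2^1: 42 = 2^1·21; with 79 mod 8 = 7, (2/79) = +1; sign now +1; continue with (21/79)
flip (21/79) -> (79/21): both odd, 21 mod 4 = 1, 79 mod 4 = 3, so the flip contributes +1; sign now +1
(79/21): 79 mod 21 = 16, so (79/21) = (16/21)
factor out 2^4: 16 = 2^4·1; with 21 mod 8 = 5, (2/21) = -1; sign now +1; continue with (1/21)
reached (1/21) = 1, so the symbol is +1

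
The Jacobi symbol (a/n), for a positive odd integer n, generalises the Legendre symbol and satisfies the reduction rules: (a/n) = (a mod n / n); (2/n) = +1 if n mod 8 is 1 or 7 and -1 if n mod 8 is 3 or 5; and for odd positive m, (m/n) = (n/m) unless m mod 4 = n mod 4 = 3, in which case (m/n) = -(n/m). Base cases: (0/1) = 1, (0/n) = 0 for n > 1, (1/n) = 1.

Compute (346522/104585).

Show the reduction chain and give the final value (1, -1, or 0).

-1

(346522/104585): 346522 mod 104585 = 32767, so (346522/104585) = (32767/104585)
flip (32767/104585) -> (104585/32767): both odd, 32767 mod 4 = 3, 104585 mod 4 = 1, so the flip contributes +1; sign now +1
(104585/32767): 104585 mod 32767 = 6284, so (104585/32767) = (6284/32767)
factor out 2^2: 6284 = 2^2·1571; with 32767 mod 8 = 7, (2/32767) = +1; sign now +1; continue with (1571/32767)
flip (1571/32767) -> (32767/1571): both odd, 1571 mod 4 = 3, 32767 mod 4 = 3, so the flip contributes -1; sign now -1
(32767/1571): 32767 mod 1571 = 1347, so (32767/1571) = (1347/1571)
flip (1347/1571) -> (1571/1347): both odd, 1347 mod 4 = 3, 1571 mod 4 = 3, so the flip contributes -1; sign now +1
(1571/1347): 1571 mod 1347 = 224, so (1571/1347) = (224/1347)
factor out 2^5: 224 = 2^5·7; with 1347 mod 8 = 3, (2/1347) = -1; sign now -1; continue with (7/1347)
flip (7/1347) -> (1347/7): both odd, 7 mod 4 = 3, 1347 mod 4 = 3, so the flip contributes -1; sign now +1
(1347/7): 1347 mod 7 = 3, so (1347/7) = (3/7)
flip (3/7) -> (7/3): both odd, 3 mod 4 = 3, 7 mod 4 = 3, so the flip contributes -1; sign now -1
(7/3): 7 mod 3 = 1, so (7/3) = (1/3)
reached (1/3) = 1, so the symbol is -1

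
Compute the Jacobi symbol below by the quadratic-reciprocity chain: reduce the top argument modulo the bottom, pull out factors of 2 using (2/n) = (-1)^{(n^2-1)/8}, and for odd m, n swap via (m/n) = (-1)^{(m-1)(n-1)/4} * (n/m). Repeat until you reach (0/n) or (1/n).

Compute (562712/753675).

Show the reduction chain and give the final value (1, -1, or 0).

-1

562712 = 2^3·70339; (2/753675) = -1 since 753675 mod 8 = 3, so (562712/753675) = (-1)^3·(70339/753675); sign now -1
reciprocity: (70339/753675) = -1·(753675/70339) since 70339 mod 4 = 3, 753675 mod 4 = 3; sign now +1
(753675/70339) = (50285/70339)   [reduce mod 70339]
reciprocity: (50285/70339) = +1·(70339/50285) since 50285 mod 4 = 1, 70339 mod 4 = 3; sign now +1
(70339/50285) = (20054/50285)   [reduce mod 50285]
20054 = 2^1·10027; (2/50285) = -1 since 50285 mod 8 = 5, so (20054/50285) = (-1)^1·(10027/50285); sign now -1
reciprocity: (10027/50285) = +1·(50285/10027) since 10027 mod 4 = 3, 50285 mod 4 = 1; sign now -1
(50285/10027) = (150/10027)   [reduce mod 10027]
150 = 2^1·75; (2/10027) = -1 since 10027 mod 8 = 3, so (150/10027) = (-1)^1·(75/10027); sign now +1
reciprocity: (75/10027) = -1·(10027/75) since 75 mod 4 = 3, 10027 mod 4 = 3; sign now -1
(10027/75) = (52/75)   [reduce mod 75]
52 = 2^2·13; (2/75) = -1 since 75 mod 8 = 3, so (52/75) = (-1)^2·(13/75); sign now -1
reciprocity: (13/75) = +1·(75/13) since 13 mod 4 = 1, 75 mod 4 = 3; sign now -1
(75/13) = (10/13)   [reduce mod 13]
10 = 2^1·5; (2/13) = -1 since 13 mod 8 = 5, so (10/13) = (-1)^1·(5/13); sign now +1
reciprocity: (5/13) = +1·(13/5) since 5 mod 4 = 1, 13 mod 4 = 1; sign now +1
(13/5) = (3/5)   [reduce mod 5]
reciprocity: (3/5) = +1·(5/3) since 3 mod 4 = 3, 5 mod 4 = 1; sign now +1
(5/3) = (2/3)   [reduce mod 3]
2 = 2^1·1; (2/3) = -1 since 3 mod 8 = 3, so (2/3) = (-1)^1·(1/3); sign now -1
(1/3) = 1; final value = sign = -1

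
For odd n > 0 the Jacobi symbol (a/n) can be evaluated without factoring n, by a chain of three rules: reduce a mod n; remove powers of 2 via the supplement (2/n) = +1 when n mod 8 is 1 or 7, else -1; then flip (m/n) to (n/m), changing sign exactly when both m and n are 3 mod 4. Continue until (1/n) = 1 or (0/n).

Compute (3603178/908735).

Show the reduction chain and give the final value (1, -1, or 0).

(3603178/908735) = (876973/908735)   [reduce mod 908735]
reciprocity: (876973/908735) = +1·(908735/876973) since 876973 mod 4 = 1, 908735 mod 4 = 3; sign now +1
(908735/876973) = (31762/876973)   [reduce mod 876973]
31762 = 2^1·15881; (2/876973) = -1 since 876973 mod 8 = 5, so (31762/876973) = (-1)^1·(15881/876973); sign now -1
reciprocity: (15881/876973) = +1·(876973/15881) since 15881 mod 4 = 1, 876973 mod 4 = 1; sign now -1
(876973/15881) = (3518/15881)   [reduce mod 15881]
3518 = 2^1·1759; (2/15881) = +1 since 15881 mod 8 = 1, so (3518/15881) = (+1)^1·(1759/15881); sign now -1
reciprocity: (1759/15881) = +1·(15881/1759) since 1759 mod 4 = 3, 15881 mod 4 = 1; sign now -1
(15881/1759) = (50/1759)   [reduce mod 1759]
50 = 2^1·25; (2/1759) = +1 since 1759 mod 8 = 7, so (50/1759) = (+1)^1·(25/1759); sign now -1
reciprocity: (25/1759) = +1·(1759/25) since 25 mod 4 = 1, 1759 mod 4 = 3; sign now -1
(1759/25) = (9/25)   [reduce mod 25]
reciprocity: (9/25) = +1·(25/9) since 9 mod 4 = 1, 25 mod 4 = 1; sign now -1
(25/9) = (7/9)   [reduce mod 9]
reciprocity: (7/9) = +1·(9/7) since 7 mod 4 = 3, 9 mod 4 = 1; sign now -1
(9/7) = (2/7)   [reduce mod 7]
2 = 2^1·1; (2/7) = +1 since 7 mod 8 = 7, so (2/7) = (+1)^1·(1/7); sign now -1
(1/7) = 1; final value = sign = -1

-1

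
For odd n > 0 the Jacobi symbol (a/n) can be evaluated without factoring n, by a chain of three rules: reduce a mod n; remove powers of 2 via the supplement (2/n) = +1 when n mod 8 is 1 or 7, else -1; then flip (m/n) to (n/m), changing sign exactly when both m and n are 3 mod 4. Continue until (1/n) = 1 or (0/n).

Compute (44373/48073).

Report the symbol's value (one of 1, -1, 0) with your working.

reciprocity: (44373/48073) = +1·(48073/44373) since 44373 mod 4 = 1, 48073 mod 4 = 1; sign now +1
(48073/44373) = (3700/44373)   [reduce mod 44373]
3700 = 2^2·925; (2/44373) = -1 since 44373 mod 8 = 5, so (3700/44373) = (-1)^2·(925/44373); sign now +1
reciprocity: (925/44373) = +1·(44373/925) since 925 mod 4 = 1, 44373 mod 4 = 1; sign now +1
(44373/925) = (898/925)   [reduce mod 925]
898 = 2^1·449; (2/925) = -1 since 925 mod 8 = 5, so (898/925) = (-1)^1·(449/925); sign now -1
reciprocity: (449/925) = +1·(925/449) since 449 mod 4 = 1, 925 mod 4 = 1; sign now -1
(925/449) = (27/449)   [reduce mod 449]
reciprocity: (27/449) = +1·(449/27) since 27 mod 4 = 3, 449 mod 4 = 1; sign now -1
(449/27) = (17/27)   [reduce mod 27]
reciprocity: (17/27) = +1·(27/17) since 17 mod 4 = 1, 27 mod 4 = 3; sign now -1
(27/17) = (10/17)   [reduce mod 17]
10 = 2^1·5; (2/17) = +1 since 17 mod 8 = 1, so (10/17) = (+1)^1·(5/17); sign now -1
reciprocity: (5/17) = +1·(17/5) since 5 mod 4 = 1, 17 mod 4 = 1; sign now -1
(17/5) = (2/5)   [reduce mod 5]
2 = 2^1·1; (2/5) = -1 since 5 mod 8 = 5, so (2/5) = (-1)^1·(1/5); sign now +1
(1/5) = 1; final value = sign = +1

1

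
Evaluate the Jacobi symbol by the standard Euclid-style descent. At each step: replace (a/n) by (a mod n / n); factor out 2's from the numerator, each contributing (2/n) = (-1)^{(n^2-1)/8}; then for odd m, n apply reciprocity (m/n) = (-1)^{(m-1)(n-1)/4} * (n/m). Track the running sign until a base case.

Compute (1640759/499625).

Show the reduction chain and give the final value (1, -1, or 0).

(1640759/499625): 1640759 mod 499625 = 141884, so (1640759/499625) = (141884/499625)
factor out 2^2: 141884 = 2^2·35471; with 499625 mod 8 = 1, (2/499625) = +1; sign now +1; continue with (35471/499625)
flip (35471/499625) -> (499625/35471): both odd, 35471 mod 4 = 3, 499625 mod 4 = 1, so the flip contributes +1; sign now +1
(499625/35471): 499625 mod 35471 = 3031, so (499625/35471) = (3031/35471)
flip (3031/35471) -> (35471/3031): both odd, 3031 mod 4 = 3, 35471 mod 4 = 3, so the flip contributes -1; sign now -1
(35471/3031): 35471 mod 3031 = 2130, so (35471/3031) = (2130/3031)
factor out 2^1: 2130 = 2^1·1065; with 3031 mod 8 = 7, (2/3031) = +1; sign now -1; continue with (1065/3031)
flip (1065/3031) -> (3031/1065): both odd, 1065 mod 4 = 1, 3031 mod 4 = 3, so the flip contributes +1; sign now -1
(3031/1065): 3031 mod 1065 = 901, so (3031/1065) = (901/1065)
flip (901/1065) -> (1065/901): both odd, 901 mod 4 = 1, 1065 mod 4 = 1, so the flip contributes +1; sign now -1
(1065/901): 1065 mod 901 = 164, so (1065/901) = (164/901)
factor out 2^2: 164 = 2^2·41; with 901 mod 8 = 5, (2/901) = -1; sign now -1; continue with (41/901)
flip (41/901) -> (901/41): both odd, 41 mod 4 = 1, 901 mod 4 = 1, so the flip contributes +1; sign now -1
(901/41): 901 mod 41 = 40, so (901/41) = (40/41)
factor out 2^3: 40 = 2^3·5; with 41 mod 8 = 1, (2/41) = +1; sign now -1; continue with (5/41)
flip (5/41) -> (41/5): both odd, 5 mod 4 = 1, 41 mod 4 = 1, so the flip contributes +1; sign now -1
(41/5): 41 mod 5 = 1, so (41/5) = (1/5)
reached (1/5) = 1, so the symbol is -1

-1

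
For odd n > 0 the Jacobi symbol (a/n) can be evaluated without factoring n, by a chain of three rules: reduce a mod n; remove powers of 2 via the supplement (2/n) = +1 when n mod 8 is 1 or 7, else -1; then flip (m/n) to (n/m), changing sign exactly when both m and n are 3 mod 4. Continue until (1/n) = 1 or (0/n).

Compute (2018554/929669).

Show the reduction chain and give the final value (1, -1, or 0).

-1

(2018554/929669): 2018554 mod 929669 = 159216, so (2018554/929669) = (159216/929669)
factor out 2^4: 159216 = 2^4·9951; with 929669 mod 8 = 5, (2/929669) = -1; sign now +1; continue with (9951/929669)
flip (9951/929669) -> (929669/9951): both odd, 9951 mod 4 = 3, 929669 mod 4 = 1, so the flip contributes +1; sign now +1
(929669/9951): 929669 mod 9951 = 4226, so (929669/9951) = (4226/9951)
factor out 2^1: 4226 = 2^1·2113; with 9951 mod 8 = 7, (2/9951) = +1; sign now +1; continue with (2113/9951)
flip (2113/9951) -> (9951/2113): both odd, 2113 mod 4 = 1, 9951 mod 4 = 3, so the flip contributes +1; sign now +1
(9951/2113): 9951 mod 2113 = 1499, so (9951/2113) = (1499/2113)
flip (1499/2113) -> (2113/1499): both odd, 1499 mod 4 = 3, 2113 mod 4 = 1, so the flip contributes +1; sign now +1
(2113/1499): 2113 mod 1499 = 614, so (2113/1499) = (614/1499)
factor out 2^1: 614 = 2^1·307; with 1499 mod 8 = 3, (2/1499) = -1; sign now -1; continue with (307/1499)
flip (307/1499) -> (1499/307): both odd, 307 mod 4 = 3, 1499 mod 4 = 3, so the flip contributes -1; sign now +1
(1499/307): 1499 mod 307 = 271, so (1499/307) = (271/307)
flip (271/307) -> (307/271): both odd, 271 mod 4 = 3, 307 mod 4 = 3, so the flip contributes -1; sign now -1
(307/271): 307 mod 271 = 36, so (307/271) = (36/271)
factor out 2^2: 36 = 2^2·9; with 271 mod 8 = 7, (2/271) = +1; sign now -1; continue with (9/271)
flip (9/271) -> (271/9): both odd, 9 mod 4 = 1, 271 mod 4 = 3, so the flip contributes +1; sign now -1
(271/9): 271 mod 9 = 1, so (271/9) = (1/9)
reached (1/9) = 1, so the symbol is -1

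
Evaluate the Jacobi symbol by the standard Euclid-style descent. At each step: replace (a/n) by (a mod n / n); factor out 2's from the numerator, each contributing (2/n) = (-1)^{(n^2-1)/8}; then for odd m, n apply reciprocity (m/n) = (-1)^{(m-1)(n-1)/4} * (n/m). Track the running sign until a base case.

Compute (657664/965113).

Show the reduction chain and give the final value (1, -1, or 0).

1

657664 = 2^8·2569; (2/965113) = +1 since 965113 mod 8 = 1, so (657664/965113) = (+1)^8·(2569/965113); sign now +1
reciprocity: (2569/965113) = +1·(965113/2569) since 2569 mod 4 = 1, 965113 mod 4 = 1; sign now +1
(965113/2569) = (1738/2569)   [reduce mod 2569]
1738 = 2^1·869; (2/2569) = +1 since 2569 mod 8 = 1, so (1738/2569) = (+1)^1·(869/2569); sign now +1
reciprocity: (869/2569) = +1·(2569/869) since 869 mod 4 = 1, 2569 mod 4 = 1; sign now +1
(2569/869) = (831/869)   [reduce mod 869]
reciprocity: (831/869) = +1·(869/831) since 831 mod 4 = 3, 869 mod 4 = 1; sign now +1
(869/831) = (38/831)   [reduce mod 831]
38 = 2^1·19; (2/831) = +1 since 831 mod 8 = 7, so (38/831) = (+1)^1·(19/831); sign now +1
reciprocity: (19/831) = -1·(831/19) since 19 mod 4 = 3, 831 mod 4 = 3; sign now -1
(831/19) = (14/19)   [reduce mod 19]
14 = 2^1·7; (2/19) = -1 since 19 mod 8 = 3, so (14/19) = (-1)^1·(7/19); sign now +1
reciprocity: (7/19) = -1·(19/7) since 7 mod 4 = 3, 19 mod 4 = 3; sign now -1
(19/7) = (5/7)   [reduce mod 7]
reciprocity: (5/7) = +1·(7/5) since 5 mod 4 = 1, 7 mod 4 = 3; sign now -1
(7/5) = (2/5)   [reduce mod 5]
2 = 2^1·1; (2/5) = -1 since 5 mod 8 = 5, so (2/5) = (-1)^1·(1/5); sign now +1
(1/5) = 1; final value = sign = +1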